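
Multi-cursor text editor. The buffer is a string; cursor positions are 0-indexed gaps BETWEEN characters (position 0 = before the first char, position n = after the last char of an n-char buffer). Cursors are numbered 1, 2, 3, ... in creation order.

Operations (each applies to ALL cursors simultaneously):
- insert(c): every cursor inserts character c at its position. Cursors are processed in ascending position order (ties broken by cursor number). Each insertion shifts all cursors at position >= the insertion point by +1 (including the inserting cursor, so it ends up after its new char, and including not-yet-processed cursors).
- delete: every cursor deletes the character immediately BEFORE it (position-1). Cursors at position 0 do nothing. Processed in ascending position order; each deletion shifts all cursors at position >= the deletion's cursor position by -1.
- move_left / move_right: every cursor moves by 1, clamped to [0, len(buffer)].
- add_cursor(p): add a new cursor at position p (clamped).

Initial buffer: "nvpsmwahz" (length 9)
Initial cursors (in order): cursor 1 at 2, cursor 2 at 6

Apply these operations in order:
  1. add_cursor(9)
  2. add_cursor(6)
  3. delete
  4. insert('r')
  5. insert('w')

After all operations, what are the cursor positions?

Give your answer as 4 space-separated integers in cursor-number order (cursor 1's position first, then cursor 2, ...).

Answer: 3 9 13 9

Derivation:
After op 1 (add_cursor(9)): buffer="nvpsmwahz" (len 9), cursors c1@2 c2@6 c3@9, authorship .........
After op 2 (add_cursor(6)): buffer="nvpsmwahz" (len 9), cursors c1@2 c2@6 c4@6 c3@9, authorship .........
After op 3 (delete): buffer="npsah" (len 5), cursors c1@1 c2@3 c4@3 c3@5, authorship .....
After op 4 (insert('r')): buffer="nrpsrrahr" (len 9), cursors c1@2 c2@6 c4@6 c3@9, authorship .1..24..3
After op 5 (insert('w')): buffer="nrwpsrrwwahrw" (len 13), cursors c1@3 c2@9 c4@9 c3@13, authorship .11..2424..33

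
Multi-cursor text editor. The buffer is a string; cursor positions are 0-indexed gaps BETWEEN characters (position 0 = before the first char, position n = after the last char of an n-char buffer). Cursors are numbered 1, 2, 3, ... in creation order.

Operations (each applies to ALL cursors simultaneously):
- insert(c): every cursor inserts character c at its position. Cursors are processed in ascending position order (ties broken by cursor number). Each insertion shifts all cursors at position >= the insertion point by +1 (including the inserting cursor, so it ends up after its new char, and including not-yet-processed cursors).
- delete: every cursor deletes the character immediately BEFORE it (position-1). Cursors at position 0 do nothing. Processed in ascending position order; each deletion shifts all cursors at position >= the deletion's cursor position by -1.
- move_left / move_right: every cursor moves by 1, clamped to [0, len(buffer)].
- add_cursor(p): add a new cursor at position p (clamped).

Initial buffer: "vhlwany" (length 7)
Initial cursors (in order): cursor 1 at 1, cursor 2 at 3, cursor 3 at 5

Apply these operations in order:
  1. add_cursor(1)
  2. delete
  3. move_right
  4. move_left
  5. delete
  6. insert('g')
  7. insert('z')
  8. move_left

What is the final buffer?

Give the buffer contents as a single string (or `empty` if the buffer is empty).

After op 1 (add_cursor(1)): buffer="vhlwany" (len 7), cursors c1@1 c4@1 c2@3 c3@5, authorship .......
After op 2 (delete): buffer="hwny" (len 4), cursors c1@0 c4@0 c2@1 c3@2, authorship ....
After op 3 (move_right): buffer="hwny" (len 4), cursors c1@1 c4@1 c2@2 c3@3, authorship ....
After op 4 (move_left): buffer="hwny" (len 4), cursors c1@0 c4@0 c2@1 c3@2, authorship ....
After op 5 (delete): buffer="ny" (len 2), cursors c1@0 c2@0 c3@0 c4@0, authorship ..
After op 6 (insert('g')): buffer="ggggny" (len 6), cursors c1@4 c2@4 c3@4 c4@4, authorship 1234..
After op 7 (insert('z')): buffer="ggggzzzzny" (len 10), cursors c1@8 c2@8 c3@8 c4@8, authorship 12341234..
After op 8 (move_left): buffer="ggggzzzzny" (len 10), cursors c1@7 c2@7 c3@7 c4@7, authorship 12341234..

Answer: ggggzzzzny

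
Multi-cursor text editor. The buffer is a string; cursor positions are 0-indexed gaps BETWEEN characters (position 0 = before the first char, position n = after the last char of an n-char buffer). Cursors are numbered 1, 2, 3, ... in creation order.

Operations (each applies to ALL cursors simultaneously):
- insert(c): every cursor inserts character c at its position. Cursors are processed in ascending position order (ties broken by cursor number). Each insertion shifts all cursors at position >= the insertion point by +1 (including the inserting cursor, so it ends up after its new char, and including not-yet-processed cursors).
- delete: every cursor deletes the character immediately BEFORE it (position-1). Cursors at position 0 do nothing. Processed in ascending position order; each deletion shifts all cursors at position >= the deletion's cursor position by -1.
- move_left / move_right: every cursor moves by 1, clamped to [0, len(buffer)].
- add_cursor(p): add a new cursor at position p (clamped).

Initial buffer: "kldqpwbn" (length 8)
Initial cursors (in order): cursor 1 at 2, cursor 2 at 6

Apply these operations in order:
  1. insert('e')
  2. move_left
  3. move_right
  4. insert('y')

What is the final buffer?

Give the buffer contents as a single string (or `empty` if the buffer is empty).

Answer: kleydqpweybn

Derivation:
After op 1 (insert('e')): buffer="kledqpwebn" (len 10), cursors c1@3 c2@8, authorship ..1....2..
After op 2 (move_left): buffer="kledqpwebn" (len 10), cursors c1@2 c2@7, authorship ..1....2..
After op 3 (move_right): buffer="kledqpwebn" (len 10), cursors c1@3 c2@8, authorship ..1....2..
After op 4 (insert('y')): buffer="kleydqpweybn" (len 12), cursors c1@4 c2@10, authorship ..11....22..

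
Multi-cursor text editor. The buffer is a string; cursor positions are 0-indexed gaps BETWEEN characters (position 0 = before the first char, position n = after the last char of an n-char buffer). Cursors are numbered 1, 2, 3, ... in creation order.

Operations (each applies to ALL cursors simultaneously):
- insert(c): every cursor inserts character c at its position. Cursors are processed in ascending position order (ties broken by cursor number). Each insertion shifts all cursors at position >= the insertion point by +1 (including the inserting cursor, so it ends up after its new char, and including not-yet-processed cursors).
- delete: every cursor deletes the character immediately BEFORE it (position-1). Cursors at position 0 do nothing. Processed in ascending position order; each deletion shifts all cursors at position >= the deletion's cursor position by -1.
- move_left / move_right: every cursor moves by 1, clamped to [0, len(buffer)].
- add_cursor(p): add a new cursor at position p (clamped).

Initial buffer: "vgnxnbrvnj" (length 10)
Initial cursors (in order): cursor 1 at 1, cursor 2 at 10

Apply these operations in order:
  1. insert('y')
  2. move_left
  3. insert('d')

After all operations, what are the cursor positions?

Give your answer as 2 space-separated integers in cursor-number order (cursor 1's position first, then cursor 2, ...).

After op 1 (insert('y')): buffer="vygnxnbrvnjy" (len 12), cursors c1@2 c2@12, authorship .1.........2
After op 2 (move_left): buffer="vygnxnbrvnjy" (len 12), cursors c1@1 c2@11, authorship .1.........2
After op 3 (insert('d')): buffer="vdygnxnbrvnjdy" (len 14), cursors c1@2 c2@13, authorship .11.........22

Answer: 2 13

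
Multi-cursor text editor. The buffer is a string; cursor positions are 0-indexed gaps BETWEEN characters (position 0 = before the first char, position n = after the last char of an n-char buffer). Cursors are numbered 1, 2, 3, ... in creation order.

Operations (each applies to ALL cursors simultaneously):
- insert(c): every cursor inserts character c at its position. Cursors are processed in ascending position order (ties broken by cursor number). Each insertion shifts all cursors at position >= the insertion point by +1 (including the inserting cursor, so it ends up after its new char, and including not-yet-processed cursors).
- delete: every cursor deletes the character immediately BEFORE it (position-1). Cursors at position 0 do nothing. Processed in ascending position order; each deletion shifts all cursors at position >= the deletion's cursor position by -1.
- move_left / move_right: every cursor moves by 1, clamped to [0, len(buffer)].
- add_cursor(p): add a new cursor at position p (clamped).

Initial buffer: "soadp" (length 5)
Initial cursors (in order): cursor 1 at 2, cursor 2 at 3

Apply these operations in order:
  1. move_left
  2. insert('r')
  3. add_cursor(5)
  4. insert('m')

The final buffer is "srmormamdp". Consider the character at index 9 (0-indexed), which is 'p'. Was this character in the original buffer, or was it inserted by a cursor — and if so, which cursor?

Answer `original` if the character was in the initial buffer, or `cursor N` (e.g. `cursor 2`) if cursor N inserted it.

After op 1 (move_left): buffer="soadp" (len 5), cursors c1@1 c2@2, authorship .....
After op 2 (insert('r')): buffer="sroradp" (len 7), cursors c1@2 c2@4, authorship .1.2...
After op 3 (add_cursor(5)): buffer="sroradp" (len 7), cursors c1@2 c2@4 c3@5, authorship .1.2...
After op 4 (insert('m')): buffer="srmormamdp" (len 10), cursors c1@3 c2@6 c3@8, authorship .11.22.3..
Authorship (.=original, N=cursor N): . 1 1 . 2 2 . 3 . .
Index 9: author = original

Answer: original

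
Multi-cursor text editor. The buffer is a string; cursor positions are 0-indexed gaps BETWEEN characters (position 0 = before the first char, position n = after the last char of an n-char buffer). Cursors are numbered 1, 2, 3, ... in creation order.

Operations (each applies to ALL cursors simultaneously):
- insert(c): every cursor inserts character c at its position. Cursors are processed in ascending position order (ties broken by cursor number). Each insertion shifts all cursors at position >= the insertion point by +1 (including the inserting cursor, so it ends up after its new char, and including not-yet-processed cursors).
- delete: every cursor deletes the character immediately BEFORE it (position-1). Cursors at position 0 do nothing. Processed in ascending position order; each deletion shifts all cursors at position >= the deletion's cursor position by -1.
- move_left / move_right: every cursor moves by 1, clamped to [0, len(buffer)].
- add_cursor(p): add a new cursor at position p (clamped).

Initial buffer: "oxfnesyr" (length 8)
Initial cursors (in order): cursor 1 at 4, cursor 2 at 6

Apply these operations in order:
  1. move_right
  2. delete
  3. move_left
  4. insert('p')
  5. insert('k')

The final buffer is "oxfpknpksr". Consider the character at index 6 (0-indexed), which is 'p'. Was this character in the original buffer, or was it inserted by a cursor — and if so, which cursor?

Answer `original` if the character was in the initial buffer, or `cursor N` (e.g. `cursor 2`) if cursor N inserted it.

After op 1 (move_right): buffer="oxfnesyr" (len 8), cursors c1@5 c2@7, authorship ........
After op 2 (delete): buffer="oxfnsr" (len 6), cursors c1@4 c2@5, authorship ......
After op 3 (move_left): buffer="oxfnsr" (len 6), cursors c1@3 c2@4, authorship ......
After op 4 (insert('p')): buffer="oxfpnpsr" (len 8), cursors c1@4 c2@6, authorship ...1.2..
After op 5 (insert('k')): buffer="oxfpknpksr" (len 10), cursors c1@5 c2@8, authorship ...11.22..
Authorship (.=original, N=cursor N): . . . 1 1 . 2 2 . .
Index 6: author = 2

Answer: cursor 2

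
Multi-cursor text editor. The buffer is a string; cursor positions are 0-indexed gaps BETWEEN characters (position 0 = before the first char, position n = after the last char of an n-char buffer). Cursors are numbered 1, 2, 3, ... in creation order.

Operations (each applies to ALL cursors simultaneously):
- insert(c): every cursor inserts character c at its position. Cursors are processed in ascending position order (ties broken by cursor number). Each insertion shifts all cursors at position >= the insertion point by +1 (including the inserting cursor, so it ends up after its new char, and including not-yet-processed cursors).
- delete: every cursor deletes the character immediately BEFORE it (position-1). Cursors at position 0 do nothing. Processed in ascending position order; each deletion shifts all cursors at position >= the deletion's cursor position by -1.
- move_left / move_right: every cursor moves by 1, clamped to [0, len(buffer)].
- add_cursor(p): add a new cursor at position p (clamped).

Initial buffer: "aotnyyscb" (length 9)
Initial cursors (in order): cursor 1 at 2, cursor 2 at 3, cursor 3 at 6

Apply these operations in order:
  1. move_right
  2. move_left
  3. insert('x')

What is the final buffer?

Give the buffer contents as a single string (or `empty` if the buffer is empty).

Answer: aoxtxnyyxscb

Derivation:
After op 1 (move_right): buffer="aotnyyscb" (len 9), cursors c1@3 c2@4 c3@7, authorship .........
After op 2 (move_left): buffer="aotnyyscb" (len 9), cursors c1@2 c2@3 c3@6, authorship .........
After op 3 (insert('x')): buffer="aoxtxnyyxscb" (len 12), cursors c1@3 c2@5 c3@9, authorship ..1.2...3...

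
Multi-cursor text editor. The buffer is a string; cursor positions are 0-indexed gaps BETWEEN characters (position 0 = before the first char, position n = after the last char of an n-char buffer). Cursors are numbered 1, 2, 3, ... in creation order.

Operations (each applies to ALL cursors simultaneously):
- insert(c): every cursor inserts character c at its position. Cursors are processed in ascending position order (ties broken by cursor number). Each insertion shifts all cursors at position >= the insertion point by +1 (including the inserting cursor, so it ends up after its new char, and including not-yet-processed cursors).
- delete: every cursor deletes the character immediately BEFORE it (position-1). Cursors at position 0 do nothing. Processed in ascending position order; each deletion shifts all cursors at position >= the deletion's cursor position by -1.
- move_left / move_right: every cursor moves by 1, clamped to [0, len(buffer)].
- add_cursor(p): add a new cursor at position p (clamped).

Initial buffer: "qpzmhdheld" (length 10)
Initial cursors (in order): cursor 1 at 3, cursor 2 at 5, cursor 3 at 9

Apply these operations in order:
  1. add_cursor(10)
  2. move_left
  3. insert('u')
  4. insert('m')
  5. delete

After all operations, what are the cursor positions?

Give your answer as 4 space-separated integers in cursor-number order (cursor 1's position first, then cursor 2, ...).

Answer: 3 6 11 13

Derivation:
After op 1 (add_cursor(10)): buffer="qpzmhdheld" (len 10), cursors c1@3 c2@5 c3@9 c4@10, authorship ..........
After op 2 (move_left): buffer="qpzmhdheld" (len 10), cursors c1@2 c2@4 c3@8 c4@9, authorship ..........
After op 3 (insert('u')): buffer="qpuzmuhdheulud" (len 14), cursors c1@3 c2@6 c3@11 c4@13, authorship ..1..2....3.4.
After op 4 (insert('m')): buffer="qpumzmumhdheumlumd" (len 18), cursors c1@4 c2@8 c3@14 c4@17, authorship ..11..22....33.44.
After op 5 (delete): buffer="qpuzmuhdheulud" (len 14), cursors c1@3 c2@6 c3@11 c4@13, authorship ..1..2....3.4.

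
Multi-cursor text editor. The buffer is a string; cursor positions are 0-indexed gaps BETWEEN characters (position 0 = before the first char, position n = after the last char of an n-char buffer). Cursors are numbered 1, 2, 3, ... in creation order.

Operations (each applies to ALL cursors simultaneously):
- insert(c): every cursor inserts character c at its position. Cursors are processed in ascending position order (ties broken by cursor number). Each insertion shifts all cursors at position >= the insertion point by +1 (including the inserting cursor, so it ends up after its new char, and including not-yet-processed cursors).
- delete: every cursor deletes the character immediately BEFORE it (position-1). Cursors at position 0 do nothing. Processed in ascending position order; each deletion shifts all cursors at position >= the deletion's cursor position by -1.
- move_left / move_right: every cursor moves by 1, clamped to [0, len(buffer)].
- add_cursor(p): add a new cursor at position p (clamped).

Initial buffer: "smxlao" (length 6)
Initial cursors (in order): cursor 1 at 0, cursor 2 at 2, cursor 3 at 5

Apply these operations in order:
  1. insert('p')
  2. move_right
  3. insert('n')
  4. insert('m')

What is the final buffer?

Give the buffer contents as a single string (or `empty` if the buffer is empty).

Answer: psnmmpxnmlaponm

Derivation:
After op 1 (insert('p')): buffer="psmpxlapo" (len 9), cursors c1@1 c2@4 c3@8, authorship 1..2...3.
After op 2 (move_right): buffer="psmpxlapo" (len 9), cursors c1@2 c2@5 c3@9, authorship 1..2...3.
After op 3 (insert('n')): buffer="psnmpxnlapon" (len 12), cursors c1@3 c2@7 c3@12, authorship 1.1.2.2..3.3
After op 4 (insert('m')): buffer="psnmmpxnmlaponm" (len 15), cursors c1@4 c2@9 c3@15, authorship 1.11.2.22..3.33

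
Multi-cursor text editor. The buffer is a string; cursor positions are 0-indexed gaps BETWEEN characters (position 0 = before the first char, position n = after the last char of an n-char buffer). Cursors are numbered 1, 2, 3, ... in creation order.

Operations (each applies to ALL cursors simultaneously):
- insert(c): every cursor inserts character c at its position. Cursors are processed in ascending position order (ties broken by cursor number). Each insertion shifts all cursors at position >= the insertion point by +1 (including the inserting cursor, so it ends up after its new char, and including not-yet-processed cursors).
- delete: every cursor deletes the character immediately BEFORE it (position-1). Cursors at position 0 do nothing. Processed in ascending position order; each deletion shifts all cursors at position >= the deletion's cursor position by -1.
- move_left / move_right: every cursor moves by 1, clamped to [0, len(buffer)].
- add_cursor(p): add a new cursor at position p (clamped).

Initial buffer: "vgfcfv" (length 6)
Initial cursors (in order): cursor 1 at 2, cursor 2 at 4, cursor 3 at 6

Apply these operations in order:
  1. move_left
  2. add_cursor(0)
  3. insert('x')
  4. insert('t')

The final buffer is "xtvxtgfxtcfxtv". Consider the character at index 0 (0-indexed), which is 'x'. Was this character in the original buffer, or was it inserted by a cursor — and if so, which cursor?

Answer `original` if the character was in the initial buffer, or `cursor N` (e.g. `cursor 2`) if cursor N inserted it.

Answer: cursor 4

Derivation:
After op 1 (move_left): buffer="vgfcfv" (len 6), cursors c1@1 c2@3 c3@5, authorship ......
After op 2 (add_cursor(0)): buffer="vgfcfv" (len 6), cursors c4@0 c1@1 c2@3 c3@5, authorship ......
After op 3 (insert('x')): buffer="xvxgfxcfxv" (len 10), cursors c4@1 c1@3 c2@6 c3@9, authorship 4.1..2..3.
After op 4 (insert('t')): buffer="xtvxtgfxtcfxtv" (len 14), cursors c4@2 c1@5 c2@9 c3@13, authorship 44.11..22..33.
Authorship (.=original, N=cursor N): 4 4 . 1 1 . . 2 2 . . 3 3 .
Index 0: author = 4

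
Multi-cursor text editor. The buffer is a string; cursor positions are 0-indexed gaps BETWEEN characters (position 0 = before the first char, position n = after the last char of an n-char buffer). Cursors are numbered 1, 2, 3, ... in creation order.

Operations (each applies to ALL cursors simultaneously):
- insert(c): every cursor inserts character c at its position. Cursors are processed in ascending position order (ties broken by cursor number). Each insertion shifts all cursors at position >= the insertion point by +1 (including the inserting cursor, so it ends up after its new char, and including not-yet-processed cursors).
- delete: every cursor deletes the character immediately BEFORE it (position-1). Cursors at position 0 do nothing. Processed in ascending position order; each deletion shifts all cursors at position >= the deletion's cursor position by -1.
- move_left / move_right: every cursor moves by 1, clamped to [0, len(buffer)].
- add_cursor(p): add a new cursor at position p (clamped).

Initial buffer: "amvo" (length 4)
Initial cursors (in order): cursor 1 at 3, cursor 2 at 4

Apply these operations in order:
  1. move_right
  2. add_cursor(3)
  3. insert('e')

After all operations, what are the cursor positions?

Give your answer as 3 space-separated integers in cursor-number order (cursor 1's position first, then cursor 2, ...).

Answer: 7 7 4

Derivation:
After op 1 (move_right): buffer="amvo" (len 4), cursors c1@4 c2@4, authorship ....
After op 2 (add_cursor(3)): buffer="amvo" (len 4), cursors c3@3 c1@4 c2@4, authorship ....
After op 3 (insert('e')): buffer="amveoee" (len 7), cursors c3@4 c1@7 c2@7, authorship ...3.12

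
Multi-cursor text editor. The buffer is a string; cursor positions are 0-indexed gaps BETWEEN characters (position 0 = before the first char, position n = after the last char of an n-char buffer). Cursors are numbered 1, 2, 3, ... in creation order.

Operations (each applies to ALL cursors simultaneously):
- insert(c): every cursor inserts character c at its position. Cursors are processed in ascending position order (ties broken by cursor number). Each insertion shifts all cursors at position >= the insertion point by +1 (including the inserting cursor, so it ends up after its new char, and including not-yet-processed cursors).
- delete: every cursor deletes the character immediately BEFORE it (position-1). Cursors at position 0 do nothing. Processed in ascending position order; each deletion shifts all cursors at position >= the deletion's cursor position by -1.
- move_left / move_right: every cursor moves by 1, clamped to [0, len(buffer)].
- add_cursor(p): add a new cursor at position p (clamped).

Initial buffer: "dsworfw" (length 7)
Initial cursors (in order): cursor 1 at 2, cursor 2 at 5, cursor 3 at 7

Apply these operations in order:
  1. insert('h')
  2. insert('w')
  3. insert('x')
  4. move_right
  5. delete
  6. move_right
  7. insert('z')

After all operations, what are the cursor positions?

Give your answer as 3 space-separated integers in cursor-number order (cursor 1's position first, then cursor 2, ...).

After op 1 (insert('h')): buffer="dshworhfwh" (len 10), cursors c1@3 c2@7 c3@10, authorship ..1...2..3
After op 2 (insert('w')): buffer="dshwworhwfwhw" (len 13), cursors c1@4 c2@9 c3@13, authorship ..11...22..33
After op 3 (insert('x')): buffer="dshwxworhwxfwhwx" (len 16), cursors c1@5 c2@11 c3@16, authorship ..111...222..333
After op 4 (move_right): buffer="dshwxworhwxfwhwx" (len 16), cursors c1@6 c2@12 c3@16, authorship ..111...222..333
After op 5 (delete): buffer="dshwxorhwxwhw" (len 13), cursors c1@5 c2@10 c3@13, authorship ..111..222.33
After op 6 (move_right): buffer="dshwxorhwxwhw" (len 13), cursors c1@6 c2@11 c3@13, authorship ..111..222.33
After op 7 (insert('z')): buffer="dshwxozrhwxwzhwz" (len 16), cursors c1@7 c2@13 c3@16, authorship ..111.1.222.2333

Answer: 7 13 16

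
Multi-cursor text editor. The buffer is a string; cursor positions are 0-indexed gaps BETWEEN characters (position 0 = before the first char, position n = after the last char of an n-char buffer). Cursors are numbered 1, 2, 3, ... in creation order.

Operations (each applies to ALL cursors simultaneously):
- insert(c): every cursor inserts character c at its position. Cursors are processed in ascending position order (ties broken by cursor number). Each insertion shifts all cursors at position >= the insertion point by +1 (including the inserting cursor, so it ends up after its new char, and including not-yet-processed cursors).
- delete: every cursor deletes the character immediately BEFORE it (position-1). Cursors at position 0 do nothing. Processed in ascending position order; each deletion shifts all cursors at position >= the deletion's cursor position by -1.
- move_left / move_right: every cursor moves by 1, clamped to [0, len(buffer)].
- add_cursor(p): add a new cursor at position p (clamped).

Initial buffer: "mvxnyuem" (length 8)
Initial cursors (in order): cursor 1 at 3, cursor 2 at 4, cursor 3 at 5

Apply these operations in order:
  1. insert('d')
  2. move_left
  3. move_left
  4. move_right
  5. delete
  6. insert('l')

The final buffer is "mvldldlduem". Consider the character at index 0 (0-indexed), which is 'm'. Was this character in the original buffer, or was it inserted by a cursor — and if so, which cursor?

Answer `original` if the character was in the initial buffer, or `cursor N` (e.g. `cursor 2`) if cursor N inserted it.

After op 1 (insert('d')): buffer="mvxdndyduem" (len 11), cursors c1@4 c2@6 c3@8, authorship ...1.2.3...
After op 2 (move_left): buffer="mvxdndyduem" (len 11), cursors c1@3 c2@5 c3@7, authorship ...1.2.3...
After op 3 (move_left): buffer="mvxdndyduem" (len 11), cursors c1@2 c2@4 c3@6, authorship ...1.2.3...
After op 4 (move_right): buffer="mvxdndyduem" (len 11), cursors c1@3 c2@5 c3@7, authorship ...1.2.3...
After op 5 (delete): buffer="mvddduem" (len 8), cursors c1@2 c2@3 c3@4, authorship ..123...
After op 6 (insert('l')): buffer="mvldldlduem" (len 11), cursors c1@3 c2@5 c3@7, authorship ..112233...
Authorship (.=original, N=cursor N): . . 1 1 2 2 3 3 . . .
Index 0: author = original

Answer: original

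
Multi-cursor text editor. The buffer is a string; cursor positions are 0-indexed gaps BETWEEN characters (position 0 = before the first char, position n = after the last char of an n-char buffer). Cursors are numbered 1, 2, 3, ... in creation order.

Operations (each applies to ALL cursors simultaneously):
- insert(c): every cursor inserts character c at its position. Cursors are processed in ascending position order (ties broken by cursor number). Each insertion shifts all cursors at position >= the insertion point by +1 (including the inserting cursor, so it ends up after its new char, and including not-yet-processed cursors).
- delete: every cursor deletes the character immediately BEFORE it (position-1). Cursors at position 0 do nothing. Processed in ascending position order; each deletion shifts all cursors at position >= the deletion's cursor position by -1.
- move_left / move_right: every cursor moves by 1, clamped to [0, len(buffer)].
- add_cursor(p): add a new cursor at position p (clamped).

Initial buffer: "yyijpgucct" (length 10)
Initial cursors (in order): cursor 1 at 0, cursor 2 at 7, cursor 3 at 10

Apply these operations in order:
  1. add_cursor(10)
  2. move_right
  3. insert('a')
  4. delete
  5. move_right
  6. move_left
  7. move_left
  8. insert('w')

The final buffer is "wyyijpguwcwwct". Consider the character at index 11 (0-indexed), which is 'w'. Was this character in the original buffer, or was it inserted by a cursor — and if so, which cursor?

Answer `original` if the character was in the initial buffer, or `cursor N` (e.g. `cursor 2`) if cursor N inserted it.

After op 1 (add_cursor(10)): buffer="yyijpgucct" (len 10), cursors c1@0 c2@7 c3@10 c4@10, authorship ..........
After op 2 (move_right): buffer="yyijpgucct" (len 10), cursors c1@1 c2@8 c3@10 c4@10, authorship ..........
After op 3 (insert('a')): buffer="yayijpgucactaa" (len 14), cursors c1@2 c2@10 c3@14 c4@14, authorship .1.......2..34
After op 4 (delete): buffer="yyijpgucct" (len 10), cursors c1@1 c2@8 c3@10 c4@10, authorship ..........
After op 5 (move_right): buffer="yyijpgucct" (len 10), cursors c1@2 c2@9 c3@10 c4@10, authorship ..........
After op 6 (move_left): buffer="yyijpgucct" (len 10), cursors c1@1 c2@8 c3@9 c4@9, authorship ..........
After op 7 (move_left): buffer="yyijpgucct" (len 10), cursors c1@0 c2@7 c3@8 c4@8, authorship ..........
After op 8 (insert('w')): buffer="wyyijpguwcwwct" (len 14), cursors c1@1 c2@9 c3@12 c4@12, authorship 1.......2.34..
Authorship (.=original, N=cursor N): 1 . . . . . . . 2 . 3 4 . .
Index 11: author = 4

Answer: cursor 4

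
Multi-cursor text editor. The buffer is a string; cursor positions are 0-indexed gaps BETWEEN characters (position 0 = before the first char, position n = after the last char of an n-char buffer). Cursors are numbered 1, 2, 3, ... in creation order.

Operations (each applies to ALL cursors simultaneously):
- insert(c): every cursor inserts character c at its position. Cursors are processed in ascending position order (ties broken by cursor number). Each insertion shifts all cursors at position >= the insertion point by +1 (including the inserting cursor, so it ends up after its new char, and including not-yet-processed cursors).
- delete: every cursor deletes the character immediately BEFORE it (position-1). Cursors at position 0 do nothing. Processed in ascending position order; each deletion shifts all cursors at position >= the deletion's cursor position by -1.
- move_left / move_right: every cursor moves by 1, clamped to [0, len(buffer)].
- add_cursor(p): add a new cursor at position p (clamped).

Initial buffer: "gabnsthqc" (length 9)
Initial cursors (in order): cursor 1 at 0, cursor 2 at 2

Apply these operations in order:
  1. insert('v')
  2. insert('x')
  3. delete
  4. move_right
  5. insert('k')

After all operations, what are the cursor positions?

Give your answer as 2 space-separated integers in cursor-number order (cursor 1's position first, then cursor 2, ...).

Answer: 3 7

Derivation:
After op 1 (insert('v')): buffer="vgavbnsthqc" (len 11), cursors c1@1 c2@4, authorship 1..2.......
After op 2 (insert('x')): buffer="vxgavxbnsthqc" (len 13), cursors c1@2 c2@6, authorship 11..22.......
After op 3 (delete): buffer="vgavbnsthqc" (len 11), cursors c1@1 c2@4, authorship 1..2.......
After op 4 (move_right): buffer="vgavbnsthqc" (len 11), cursors c1@2 c2@5, authorship 1..2.......
After op 5 (insert('k')): buffer="vgkavbknsthqc" (len 13), cursors c1@3 c2@7, authorship 1.1.2.2......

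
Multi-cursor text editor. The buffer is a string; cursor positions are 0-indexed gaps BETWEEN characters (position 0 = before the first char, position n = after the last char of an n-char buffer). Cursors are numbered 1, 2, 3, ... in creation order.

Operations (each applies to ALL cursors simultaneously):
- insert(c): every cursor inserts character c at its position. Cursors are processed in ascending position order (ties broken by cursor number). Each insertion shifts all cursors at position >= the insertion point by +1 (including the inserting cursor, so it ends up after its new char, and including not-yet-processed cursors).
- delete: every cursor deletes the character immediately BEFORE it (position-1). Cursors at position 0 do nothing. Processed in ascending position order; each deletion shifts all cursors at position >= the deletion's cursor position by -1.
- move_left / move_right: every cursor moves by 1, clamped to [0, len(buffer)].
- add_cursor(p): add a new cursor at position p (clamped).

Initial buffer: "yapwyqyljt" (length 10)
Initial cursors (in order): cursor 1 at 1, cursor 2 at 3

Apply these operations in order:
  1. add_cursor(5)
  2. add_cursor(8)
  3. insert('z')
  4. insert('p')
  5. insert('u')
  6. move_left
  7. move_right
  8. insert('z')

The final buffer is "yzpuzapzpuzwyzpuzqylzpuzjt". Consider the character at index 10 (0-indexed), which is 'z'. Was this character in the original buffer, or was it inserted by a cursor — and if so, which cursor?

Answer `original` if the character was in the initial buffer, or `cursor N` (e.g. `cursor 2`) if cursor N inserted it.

After op 1 (add_cursor(5)): buffer="yapwyqyljt" (len 10), cursors c1@1 c2@3 c3@5, authorship ..........
After op 2 (add_cursor(8)): buffer="yapwyqyljt" (len 10), cursors c1@1 c2@3 c3@5 c4@8, authorship ..........
After op 3 (insert('z')): buffer="yzapzwyzqylzjt" (len 14), cursors c1@2 c2@5 c3@8 c4@12, authorship .1..2..3...4..
After op 4 (insert('p')): buffer="yzpapzpwyzpqylzpjt" (len 18), cursors c1@3 c2@7 c3@11 c4@16, authorship .11..22..33...44..
After op 5 (insert('u')): buffer="yzpuapzpuwyzpuqylzpujt" (len 22), cursors c1@4 c2@9 c3@14 c4@20, authorship .111..222..333...444..
After op 6 (move_left): buffer="yzpuapzpuwyzpuqylzpujt" (len 22), cursors c1@3 c2@8 c3@13 c4@19, authorship .111..222..333...444..
After op 7 (move_right): buffer="yzpuapzpuwyzpuqylzpujt" (len 22), cursors c1@4 c2@9 c3@14 c4@20, authorship .111..222..333...444..
After op 8 (insert('z')): buffer="yzpuzapzpuzwyzpuzqylzpuzjt" (len 26), cursors c1@5 c2@11 c3@17 c4@24, authorship .1111..2222..3333...4444..
Authorship (.=original, N=cursor N): . 1 1 1 1 . . 2 2 2 2 . . 3 3 3 3 . . . 4 4 4 4 . .
Index 10: author = 2

Answer: cursor 2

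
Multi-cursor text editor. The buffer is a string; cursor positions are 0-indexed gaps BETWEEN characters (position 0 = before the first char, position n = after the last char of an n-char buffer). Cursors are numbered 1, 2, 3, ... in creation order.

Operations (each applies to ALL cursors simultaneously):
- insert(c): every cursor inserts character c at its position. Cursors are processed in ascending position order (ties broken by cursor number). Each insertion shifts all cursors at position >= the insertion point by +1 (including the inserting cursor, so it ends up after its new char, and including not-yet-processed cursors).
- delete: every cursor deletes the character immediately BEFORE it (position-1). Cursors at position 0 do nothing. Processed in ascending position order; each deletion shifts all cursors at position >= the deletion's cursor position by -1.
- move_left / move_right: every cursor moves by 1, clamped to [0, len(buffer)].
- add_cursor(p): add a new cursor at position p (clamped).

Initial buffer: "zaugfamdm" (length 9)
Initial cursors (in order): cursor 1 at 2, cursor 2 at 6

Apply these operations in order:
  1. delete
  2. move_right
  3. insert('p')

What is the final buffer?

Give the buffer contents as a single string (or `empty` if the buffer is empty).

After op 1 (delete): buffer="zugfmdm" (len 7), cursors c1@1 c2@4, authorship .......
After op 2 (move_right): buffer="zugfmdm" (len 7), cursors c1@2 c2@5, authorship .......
After op 3 (insert('p')): buffer="zupgfmpdm" (len 9), cursors c1@3 c2@7, authorship ..1...2..

Answer: zupgfmpdm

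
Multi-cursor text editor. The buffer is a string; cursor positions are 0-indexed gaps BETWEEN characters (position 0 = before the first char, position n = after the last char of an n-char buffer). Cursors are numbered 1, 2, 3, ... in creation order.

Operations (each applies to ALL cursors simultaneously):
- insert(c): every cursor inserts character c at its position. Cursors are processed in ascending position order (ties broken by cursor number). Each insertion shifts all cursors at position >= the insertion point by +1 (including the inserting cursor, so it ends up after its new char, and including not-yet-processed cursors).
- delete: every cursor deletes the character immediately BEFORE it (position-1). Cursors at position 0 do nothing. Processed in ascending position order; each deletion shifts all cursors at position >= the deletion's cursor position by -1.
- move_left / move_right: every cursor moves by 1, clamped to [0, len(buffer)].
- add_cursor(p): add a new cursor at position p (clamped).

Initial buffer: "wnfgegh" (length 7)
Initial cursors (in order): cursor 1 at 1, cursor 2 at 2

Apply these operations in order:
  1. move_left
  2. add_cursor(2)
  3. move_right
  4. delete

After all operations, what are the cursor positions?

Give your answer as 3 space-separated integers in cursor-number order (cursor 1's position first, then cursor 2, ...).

After op 1 (move_left): buffer="wnfgegh" (len 7), cursors c1@0 c2@1, authorship .......
After op 2 (add_cursor(2)): buffer="wnfgegh" (len 7), cursors c1@0 c2@1 c3@2, authorship .......
After op 3 (move_right): buffer="wnfgegh" (len 7), cursors c1@1 c2@2 c3@3, authorship .......
After op 4 (delete): buffer="gegh" (len 4), cursors c1@0 c2@0 c3@0, authorship ....

Answer: 0 0 0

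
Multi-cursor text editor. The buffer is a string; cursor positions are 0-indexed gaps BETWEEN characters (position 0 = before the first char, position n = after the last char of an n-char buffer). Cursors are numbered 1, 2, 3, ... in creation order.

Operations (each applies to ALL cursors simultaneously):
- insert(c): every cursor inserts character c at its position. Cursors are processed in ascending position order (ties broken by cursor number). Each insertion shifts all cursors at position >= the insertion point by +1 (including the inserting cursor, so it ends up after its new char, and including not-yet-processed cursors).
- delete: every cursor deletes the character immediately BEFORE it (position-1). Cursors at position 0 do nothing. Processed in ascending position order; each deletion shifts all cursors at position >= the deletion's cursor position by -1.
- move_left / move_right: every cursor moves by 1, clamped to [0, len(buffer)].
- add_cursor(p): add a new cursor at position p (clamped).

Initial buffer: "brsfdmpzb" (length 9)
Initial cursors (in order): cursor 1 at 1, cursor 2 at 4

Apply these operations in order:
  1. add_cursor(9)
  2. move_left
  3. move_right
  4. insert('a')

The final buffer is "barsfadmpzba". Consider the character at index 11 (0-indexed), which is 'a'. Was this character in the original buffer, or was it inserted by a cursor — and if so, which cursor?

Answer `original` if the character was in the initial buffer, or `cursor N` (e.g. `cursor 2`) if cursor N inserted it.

After op 1 (add_cursor(9)): buffer="brsfdmpzb" (len 9), cursors c1@1 c2@4 c3@9, authorship .........
After op 2 (move_left): buffer="brsfdmpzb" (len 9), cursors c1@0 c2@3 c3@8, authorship .........
After op 3 (move_right): buffer="brsfdmpzb" (len 9), cursors c1@1 c2@4 c3@9, authorship .........
After op 4 (insert('a')): buffer="barsfadmpzba" (len 12), cursors c1@2 c2@6 c3@12, authorship .1...2.....3
Authorship (.=original, N=cursor N): . 1 . . . 2 . . . . . 3
Index 11: author = 3

Answer: cursor 3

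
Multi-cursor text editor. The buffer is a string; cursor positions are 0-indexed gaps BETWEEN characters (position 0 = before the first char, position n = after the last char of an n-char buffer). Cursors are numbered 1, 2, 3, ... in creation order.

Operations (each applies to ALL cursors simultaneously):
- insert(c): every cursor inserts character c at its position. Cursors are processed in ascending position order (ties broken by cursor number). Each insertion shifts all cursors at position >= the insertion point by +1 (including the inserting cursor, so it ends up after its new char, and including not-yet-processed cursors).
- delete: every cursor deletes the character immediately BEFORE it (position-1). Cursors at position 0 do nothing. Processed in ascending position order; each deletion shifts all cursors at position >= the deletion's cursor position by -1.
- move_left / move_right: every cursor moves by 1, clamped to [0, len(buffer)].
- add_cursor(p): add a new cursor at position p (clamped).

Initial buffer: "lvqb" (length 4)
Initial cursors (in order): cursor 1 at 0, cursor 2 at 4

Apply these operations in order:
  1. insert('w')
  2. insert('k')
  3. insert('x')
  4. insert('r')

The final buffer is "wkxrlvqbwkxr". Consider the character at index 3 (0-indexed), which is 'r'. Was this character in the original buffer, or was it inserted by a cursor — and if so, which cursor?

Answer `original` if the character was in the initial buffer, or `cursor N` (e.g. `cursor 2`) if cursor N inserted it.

After op 1 (insert('w')): buffer="wlvqbw" (len 6), cursors c1@1 c2@6, authorship 1....2
After op 2 (insert('k')): buffer="wklvqbwk" (len 8), cursors c1@2 c2@8, authorship 11....22
After op 3 (insert('x')): buffer="wkxlvqbwkx" (len 10), cursors c1@3 c2@10, authorship 111....222
After op 4 (insert('r')): buffer="wkxrlvqbwkxr" (len 12), cursors c1@4 c2@12, authorship 1111....2222
Authorship (.=original, N=cursor N): 1 1 1 1 . . . . 2 2 2 2
Index 3: author = 1

Answer: cursor 1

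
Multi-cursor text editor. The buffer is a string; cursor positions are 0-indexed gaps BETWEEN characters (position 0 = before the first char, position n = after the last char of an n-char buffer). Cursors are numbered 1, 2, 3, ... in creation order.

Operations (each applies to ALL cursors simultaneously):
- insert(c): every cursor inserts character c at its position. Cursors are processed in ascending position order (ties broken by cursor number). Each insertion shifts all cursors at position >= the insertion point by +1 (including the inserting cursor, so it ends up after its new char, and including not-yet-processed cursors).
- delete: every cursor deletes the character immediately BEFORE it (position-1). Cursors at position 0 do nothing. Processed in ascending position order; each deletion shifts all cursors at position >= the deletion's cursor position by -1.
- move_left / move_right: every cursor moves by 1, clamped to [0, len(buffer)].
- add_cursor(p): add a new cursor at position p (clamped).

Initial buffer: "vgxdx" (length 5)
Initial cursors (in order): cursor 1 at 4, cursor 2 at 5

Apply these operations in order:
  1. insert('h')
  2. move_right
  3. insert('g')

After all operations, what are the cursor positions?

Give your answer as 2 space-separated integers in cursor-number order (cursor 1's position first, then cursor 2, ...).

Answer: 7 9

Derivation:
After op 1 (insert('h')): buffer="vgxdhxh" (len 7), cursors c1@5 c2@7, authorship ....1.2
After op 2 (move_right): buffer="vgxdhxh" (len 7), cursors c1@6 c2@7, authorship ....1.2
After op 3 (insert('g')): buffer="vgxdhxghg" (len 9), cursors c1@7 c2@9, authorship ....1.122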